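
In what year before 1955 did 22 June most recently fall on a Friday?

From one year to the next, a fixed date's weekday advances by 1, or by 2 when a Feb 29 lies between the two dates.
1955: June 22 is Wednesday.
1954: Tuesday (−1)
1953: Monday (−1)
1952: Sunday (−1)
1951: Friday (−2)
22 June falls on a Friday in 1951.

1951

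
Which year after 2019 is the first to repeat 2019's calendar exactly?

2030

Two years share a calendar iff Jan 1 falls on the same weekday and both are leap or both are common. 2019: Jan 1 is Tuesday, common year.
2020: Jan 1 Wednesday, leap
2021: Jan 1 Friday, common
2022: Jan 1 Saturday, common
2023: Jan 1 Sunday, common
2024: Jan 1 Monday, leap
2025: Jan 1 Wednesday, common
2026: Jan 1 Thursday, common
2027: Jan 1 Friday, common
2028: Jan 1 Saturday, leap
2029: Jan 1 Monday, common
2030: Jan 1 Tuesday, common
2030 matches on both conditions.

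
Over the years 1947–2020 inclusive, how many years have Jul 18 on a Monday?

11

Track Jul 18's weekday year by year (advancing +1, or +2 across a Feb 29):
  1947: Fri  1948: Sun (+2)  1949: Mon (+1) ✓  1950: Tue (+1)  1951: Wed (+1)
  1952: Fri (+2)  1953: Sat (+1)  1954: Sun (+1)  1955: Mon (+1) ✓  1956: Wed (+2)
  1957: Thu (+1)  1958: Fri (+1)  1959: Sat (+1)  1960: Mon (+2) ✓  … (46 more years) …
  2007: Wed (+1)  2008: Fri (+2)  2009: Sat (+1)  2010: Sun (+1)  2011: Mon (+1) ✓
  2012: Wed (+2)  2013: Thu (+1)  2014: Fri (+1)  2015: Sat (+1)  2016: Mon (+2) ✓
  2017: Tue (+1)  2018: Wed (+1)  2019: Thu (+1)  2020: Sat (+2)
Monday years: 1949, 1955, 1960, 1966, 1977, 1983, 1988, 1994, 2005, 2011, 2016 — 11 in total.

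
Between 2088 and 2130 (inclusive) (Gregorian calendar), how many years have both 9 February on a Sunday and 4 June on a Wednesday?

Check each year's weekday for 9 February and 4 June:
  2088: Mon/Fri  2089: Wed/Sat  2090: Thu/Sun  2091: Fri/Mon  2092: Sat/Wed  2093: Mon/Thu  2094: Tue/Fri  2095: Wed/Sat  2096: Thu/Mon  2097: Sat/Tue  2098: Sun/Wed ✓  2099: Mon/Thu  2100: Tue/Fri  2101: Wed/Sat  …(15 more)…  2117: Tue/Fri  2118: Wed/Sat  2119: Thu/Sun  2120: Fri/Tue  2121: Sun/Wed ✓  2122: Mon/Thu  2123: Tue/Fri  2124: Wed/Sun  2125: Fri/Mon  2126: Sat/Tue  2127: Sun/Wed ✓  2128: Mon/Fri  2129: Wed/Sat  2130: Thu/Sun
Both conditions hold in: 2098, 2110, 2121, 2127 — 4.

4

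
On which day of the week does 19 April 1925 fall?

January 1, 1925 is a Thursday.
April 19 is day 109 of the year, i.e. 108 days after Jan 1.
108 mod 7 = 3, so advance 3 weekdays from Thursday: Sunday.

Sunday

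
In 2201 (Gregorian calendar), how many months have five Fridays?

A month of length L has five Fridays iff its first Friday is on day ≤ L−28 (so day 1–3 in a 31-day month, 1–2 in a 30-day month, day 1 in a leap February).
Checking each month of 2201: Jan starts Thu (31d) ✓; Feb starts Sun (28d); Mar starts Sun (31d); Apr starts Wed (30d); May starts Fri (31d) ✓; Jun starts Mon (30d); Jul starts Wed (31d) ✓; Aug starts Sat (31d); Sep starts Tue (30d); Oct starts Thu (31d) ✓; Nov starts Sun (30d); Dec starts Tue (31d).
Five-Friday months: January, May, July, October → 4.

4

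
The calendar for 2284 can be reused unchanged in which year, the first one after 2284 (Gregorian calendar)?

2324

Two years share a calendar iff Jan 1 falls on the same weekday and both are leap or both are common. 2284: Jan 1 is Tuesday, leap year.
2285: Jan 1 Thursday, common
2286: Jan 1 Friday, common
2287: Jan 1 Saturday, common
2288: Jan 1 Sunday, leap
2289: Jan 1 Tuesday, common
2290: Jan 1 Wednesday, common
2291: Jan 1 Thursday, common
2292: Jan 1 Friday, leap
2293: Jan 1 Sunday, common
2294: Jan 1 Monday, common
2295: Jan 1 Tuesday, common
2296: Jan 1 Wednesday, leap
2297: Jan 1 Friday, common
2298: Jan 1 Saturday, common
2299: Jan 1 Sunday, common
2300: Jan 1 Monday, common
2301: Jan 1 Tuesday, common
2302: Jan 1 Wednesday, common
2303: Jan 1 Thursday, common
2304: Jan 1 Friday, leap
2305: Jan 1 Sunday, common
2306: Jan 1 Monday, common
2307: Jan 1 Tuesday, common
2308: Jan 1 Wednesday, leap
2309: Jan 1 Friday, common
2310: Jan 1 Saturday, common
2311: Jan 1 Sunday, common
2312: Jan 1 Monday, leap
2313: Jan 1 Wednesday, common
2314: Jan 1 Thursday, common
2315: Jan 1 Friday, common
2316: Jan 1 Saturday, leap
2317: Jan 1 Monday, common
2318: Jan 1 Tuesday, common
2319: Jan 1 Wednesday, common
2320: Jan 1 Thursday, leap
2321: Jan 1 Saturday, common
2322: Jan 1 Sunday, common
2323: Jan 1 Monday, common
2324: Jan 1 Tuesday, leap
2324 matches on both conditions.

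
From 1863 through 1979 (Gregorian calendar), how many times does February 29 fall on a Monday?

Leap years in 1863–1979: 28 of them.
Feb 29 weekday advances by 5 (mod 7) from one leap year to the next four years later (or differs when a century non-leap intervenes).
Leap-day weekdays: 1864:Mon✓ 1868:Sat 1872:Thu 1876:Tue 1880:Sun 1884:Fri 1888:Wed 1892:Mon✓ 1896:Sat 1904:Mon✓ 1908:Sat 1912:Thu 1916:Tue 1920:Sun 1924:Fri 1928:Wed 1932:Mon✓ 1936:Sat 1940:Thu 1944:Tue 1948:Sun 1952:Fri 1956:Wed 1960:Mon✓ 1964:Sat 1968:Thu 1972:Tue 1976:Sun
Monday: 1864, 1892, 1904, 1932, 1960 → 5.

5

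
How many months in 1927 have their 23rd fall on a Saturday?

Check the 23rd of each month of 1927: Jan 23: Sun, Feb 23: Wed, Mar 23: Wed, Apr 23: Sat, May 23: Mon, Jun 23: Thu, Jul 23: Sat, Aug 23: Tue, Sep 23: Fri, Oct 23: Sun, Nov 23: Wed, Dec 23: Fri.
Saturday occurs in April, July — 2 months.

2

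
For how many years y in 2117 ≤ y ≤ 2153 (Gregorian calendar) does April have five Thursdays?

11

April has 30 days; it has five Thursdays when Thursday falls among the first (month-length − 28) days — i.e. when April 1 is one of Thursday/Wednesday.
April 1 by year: 2117:Thu✓ 2118:Fri 2119:Sat 2120:Mon 2121:Tue 2122:Wed✓ 2123:Thu✓ 2124:Sat 2125:Sun 2126:Mon 2127:Tue 2128:Thu✓ 2129:Fri 2130:Sat 2131:Sun …(7 more)… 2139:Wed✓ 2140:Fri 2141:Sat 2142:Sun 2143:Mon 2144:Wed✓ 2145:Thu✓ 2146:Fri 2147:Sat 2148:Mon 2149:Tue 2150:Wed✓ 2151:Thu✓ 2152:Sat 2153:Sun
Years with five Thursdays: 2117, 2122, 2123, 2128, 2133, 2134, 2139, 2144, 2145, 2150, 2151 → 11.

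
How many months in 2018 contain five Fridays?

A month of length L has five Fridays iff its first Friday is on day ≤ L−28 (so day 1–3 in a 31-day month, 1–2 in a 30-day month, day 1 in a leap February).
Checking each month of 2018: Jan starts Mon (31d); Feb starts Thu (28d); Mar starts Thu (31d) ✓; Apr starts Sun (30d); May starts Tue (31d); Jun starts Fri (30d) ✓; Jul starts Sun (31d); Aug starts Wed (31d) ✓; Sep starts Sat (30d); Oct starts Mon (31d); Nov starts Thu (30d) ✓; Dec starts Sat (31d).
Five-Friday months: March, June, August, November → 4.

4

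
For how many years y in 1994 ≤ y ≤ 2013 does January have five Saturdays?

January has 31 days; it has five Saturdays when Saturday falls among the first (month-length − 28) days — i.e. when January 1 is one of Saturday/Friday/Thursday.
January 1 by year: 1994:Sat✓ 1995:Sun 1996:Mon 1997:Wed 1998:Thu✓ 1999:Fri✓ 2000:Sat✓ 2001:Mon 2002:Tue 2003:Wed 2004:Thu✓ 2005:Sat✓ 2006:Sun 2007:Mon 2008:Tue 2009:Thu✓ 2010:Fri✓ 2011:Sat✓ 2012:Sun 2013:Tue
Years with five Saturdays: 1994, 1998, 1999, 2000, 2004, 2005, 2009, 2010, 2011 → 9.

9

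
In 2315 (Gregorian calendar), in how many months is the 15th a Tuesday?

Check the 15th of each month of 2315: Jan 15: Fri, Feb 15: Mon, Mar 15: Mon, Apr 15: Thu, May 15: Sat, Jun 15: Tue, Jul 15: Thu, Aug 15: Sun, Sep 15: Wed, Oct 15: Fri, Nov 15: Mon, Dec 15: Wed.
Tuesday occurs in June — 1 month.

1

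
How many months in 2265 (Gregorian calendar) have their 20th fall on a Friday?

Check the 20th of each month of 2265: Jan 20: Fri, Feb 20: Mon, Mar 20: Mon, Apr 20: Thu, May 20: Sat, Jun 20: Tue, Jul 20: Thu, Aug 20: Sun, Sep 20: Wed, Oct 20: Fri, Nov 20: Mon, Dec 20: Wed.
Friday occurs in January, October — 2 months.

2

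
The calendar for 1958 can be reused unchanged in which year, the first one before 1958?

1947

Two years share a calendar iff Jan 1 falls on the same weekday and both are leap or both are common. 1958: Jan 1 is Wednesday, common year.
1957: Jan 1 Tuesday, common
1956: Jan 1 Sunday, leap
1955: Jan 1 Saturday, common
1954: Jan 1 Friday, common
1953: Jan 1 Thursday, common
1952: Jan 1 Tuesday, leap
1951: Jan 1 Monday, common
1950: Jan 1 Sunday, common
1949: Jan 1 Saturday, common
1948: Jan 1 Thursday, leap
1947: Jan 1 Wednesday, common
1947 matches on both conditions.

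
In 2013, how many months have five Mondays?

A month of length L has five Mondays iff its first Monday is on day ≤ L−28 (so day 1–3 in a 31-day month, 1–2 in a 30-day month, day 1 in a leap February).
Checking each month of 2013: Jan starts Tue (31d); Feb starts Fri (28d); Mar starts Fri (31d); Apr starts Mon (30d) ✓; May starts Wed (31d); Jun starts Sat (30d); Jul starts Mon (31d) ✓; Aug starts Thu (31d); Sep starts Sun (30d) ✓; Oct starts Tue (31d); Nov starts Fri (30d); Dec starts Sun (31d) ✓.
Five-Monday months: April, July, September, December → 4.

4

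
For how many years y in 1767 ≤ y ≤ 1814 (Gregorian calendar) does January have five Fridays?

22

January has 31 days; it has five Fridays when Friday falls among the first (month-length − 28) days — i.e. when January 1 is one of Friday/Thursday/Wednesday.
January 1 by year: 1767:Thu✓ 1768:Fri✓ 1769:Sun 1770:Mon 1771:Tue 1772:Wed✓ 1773:Fri✓ 1774:Sat 1775:Sun 1776:Mon 1777:Wed✓ 1778:Thu✓ 1779:Fri✓ 1780:Sat 1781:Mon …(18 more)… 1800:Wed✓ 1801:Thu✓ 1802:Fri✓ 1803:Sat 1804:Sun 1805:Tue 1806:Wed✓ 1807:Thu✓ 1808:Fri✓ 1809:Sun 1810:Mon 1811:Tue 1812:Wed✓ 1813:Fri✓ 1814:Sat
Years with five Fridays: 1767, 1768, 1772, 1773, 1777, 1778, 1779, 1783, 1784, 1789, 1790, 1794, 1795, 1796, 1800, 1801, 1802, 1806, 1807, 1808, 1812, 1813 → 22.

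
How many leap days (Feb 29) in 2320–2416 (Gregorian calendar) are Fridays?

Leap years in 2320–2416: 25 of them.
Feb 29 weekday advances by 5 (mod 7) from one leap year to the next four years later (or differs when a century non-leap intervenes).
Leap-day weekdays: 2320:Sun 2324:Fri✓ 2328:Wed 2332:Mon 2336:Sat 2340:Thu 2344:Tue 2348:Sun 2352:Fri✓ 2356:Wed 2360:Mon 2364:Sat 2368:Thu 2372:Tue 2376:Sun 2380:Fri✓ 2384:Wed 2388:Mon 2392:Sat 2396:Thu 2400:Tue 2404:Sun 2408:Fri✓ 2412:Wed 2416:Mon
Friday: 2324, 2352, 2380, 2408 → 4.

4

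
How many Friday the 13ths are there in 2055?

Check the 13th of each month of 2055: Jan 13: Wed, Feb 13: Sat, Mar 13: Sat, Apr 13: Tue, May 13: Thu, Jun 13: Sun, Jul 13: Tue, Aug 13: Fri, Sep 13: Mon, Oct 13: Wed, Nov 13: Sat, Dec 13: Mon.
Friday occurs in August — 1 month.

1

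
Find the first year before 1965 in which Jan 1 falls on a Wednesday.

1964

Jan 1 advances by 2 weekdays after a leap year and by 1 after a common year.
1965: Jan 1 is Friday.
1964: Wednesday (leap)
1964 begins on a Wednesday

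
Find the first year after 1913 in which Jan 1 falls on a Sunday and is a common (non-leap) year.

1922

Jan 1 advances by 2 weekdays after a leap year and by 1 after a common year.
1913: Jan 1 is Wednesday.
1914: Thursday
1915: Friday
1916: Saturday (leap)
1917: Monday
1918: Tuesday
1919: Wednesday
1920: Thursday (leap)
1921: Saturday
1922: Sunday
1922 begins on a Sunday and is a common year.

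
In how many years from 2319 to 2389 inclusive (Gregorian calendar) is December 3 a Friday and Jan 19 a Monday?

3

Check each year's weekday for December 3 and Jan 19:
  2319: Wed/Sun  2320: Fri/Mon ✓  2321: Sat/Wed  2322: Sun/Thu  2323: Mon/Fri  2324: Wed/Sat  2325: Thu/Mon  2326: Fri/Tue  2327: Sat/Wed  2328: Mon/Thu  2329: Tue/Sat  2330: Wed/Sun  2331: Thu/Mon  2332: Sat/Tue  …(43 more)…  2376: Fri/Mon ✓  2377: Sat/Wed  2378: Sun/Thu  2379: Mon/Fri  2380: Wed/Sat  2381: Thu/Mon  2382: Fri/Tue  2383: Sat/Wed  2384: Mon/Thu  2385: Tue/Sat  2386: Wed/Sun  2387: Thu/Mon  2388: Sat/Tue  2389: Sun/Thu
Both conditions hold in: 2320, 2348, 2376 — 3.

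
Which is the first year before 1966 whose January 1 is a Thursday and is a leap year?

1948

Jan 1 advances by 2 weekdays after a leap year and by 1 after a common year.
1966: Jan 1 is Saturday.
1965: Friday
1964: Wednesday (leap)
1963: Tuesday
1962: Monday
1961: Sunday
1960: Friday (leap)
1959: Thursday
1958: Wednesday
1957: Tuesday
1956: Sunday (leap)
1955: Saturday
1954: Friday
1953: Thursday
1952: Tuesday (leap)
1951: Monday
1950: Sunday
1949: Saturday
1948: Thursday (leap)
1948 begins on a Thursday and is a leap year.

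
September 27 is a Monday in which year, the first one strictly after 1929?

From one year to the next, a fixed date's weekday advances by 1, or by 2 when a Feb 29 lies between the two dates.
1929: September 27 is Friday.
1930: Saturday (+1)
1931: Sunday (+1)
1932: Tuesday (+2)
1933: Wednesday (+1)
1934: Thursday (+1)
1935: Friday (+1)
1936: Sunday (+2)
1937: Monday (+1)
September 27 falls on a Monday in 1937.

1937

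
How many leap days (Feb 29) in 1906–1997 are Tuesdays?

3

Leap years in 1906–1997: 23 of them.
Feb 29 weekday advances by 5 (mod 7) from one leap year to the next four years later (or differs when a century non-leap intervenes).
Leap-day weekdays: 1908:Sat 1912:Thu 1916:Tue✓ 1920:Sun 1924:Fri 1928:Wed 1932:Mon 1936:Sat 1940:Thu 1944:Tue✓ 1948:Sun 1952:Fri 1956:Wed 1960:Mon 1964:Sat 1968:Thu 1972:Tue✓ 1976:Sun 1980:Fri 1984:Wed 1988:Mon 1992:Sat 1996:Thu
Tuesday: 1916, 1944, 1972 → 3.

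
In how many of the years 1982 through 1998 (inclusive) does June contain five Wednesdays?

June has 30 days; it has five Wednesdays when Wednesday falls among the first (month-length − 28) days — i.e. when June 1 is one of Wednesday/Tuesday.
June 1 by year: 1982:Tue✓ 1983:Wed✓ 1984:Fri 1985:Sat 1986:Sun 1987:Mon 1988:Wed✓ 1989:Thu 1990:Fri 1991:Sat 1992:Mon 1993:Tue✓ 1994:Wed✓ 1995:Thu 1996:Sat 1997:Sun 1998:Mon
Years with five Wednesdays: 1982, 1983, 1988, 1993, 1994 → 5.

5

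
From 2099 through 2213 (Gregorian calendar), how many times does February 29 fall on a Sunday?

3

Leap years in 2099–2213: 27 of them.
Feb 29 weekday advances by 5 (mod 7) from one leap year to the next four years later (or differs when a century non-leap intervenes).
Leap-day weekdays: 2104:Fri 2108:Wed 2112:Mon 2116:Sat 2120:Thu 2124:Tue 2128:Sun✓ 2132:Fri 2136:Wed 2140:Mon 2144:Sat 2148:Thu 2152:Tue 2156:Sun✓ 2160:Fri 2164:Wed 2168:Mon 2172:Sat 2176:Thu 2180:Tue 2184:Sun✓ 2188:Fri 2192:Wed 2196:Mon 2204:Wed 2208:Mon 2212:Sat
Sunday: 2128, 2156, 2184 → 3.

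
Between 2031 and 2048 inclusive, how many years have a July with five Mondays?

July has 31 days; it has five Mondays when Monday falls among the first (month-length − 28) days — i.e. when July 1 is one of Monday/Sunday/Saturday.
July 1 by year: 2031:Tue 2032:Thu 2033:Fri 2034:Sat✓ 2035:Sun✓ 2036:Tue 2037:Wed 2038:Thu 2039:Fri 2040:Sun✓ 2041:Mon✓ 2042:Tue 2043:Wed 2044:Fri 2045:Sat✓ 2046:Sun✓ 2047:Mon✓ 2048:Wed
Years with five Mondays: 2034, 2035, 2040, 2041, 2045, 2046, 2047 → 7.

7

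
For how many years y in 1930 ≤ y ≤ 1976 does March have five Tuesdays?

20

March has 31 days; it has five Tuesdays when Tuesday falls among the first (month-length − 28) days — i.e. when March 1 is one of Tuesday/Monday/Sunday.
March 1 by year: 1930:Sat 1931:Sun✓ 1932:Tue✓ 1933:Wed 1934:Thu 1935:Fri 1936:Sun✓ 1937:Mon✓ 1938:Tue✓ 1939:Wed 1940:Fri 1941:Sat 1942:Sun✓ 1943:Mon✓ 1944:Wed …(17 more)… 1962:Thu 1963:Fri 1964:Sun✓ 1965:Mon✓ 1966:Tue✓ 1967:Wed 1968:Fri 1969:Sat 1970:Sun✓ 1971:Mon✓ 1972:Wed 1973:Thu 1974:Fri 1975:Sat 1976:Mon✓
Years with five Tuesdays: 1931, 1932, 1936, 1937, 1938, 1942, 1943, 1948, 1949, 1953, 1954, 1955, 1959, 1960, 1964, 1965, 1966, 1970, 1971, 1976 → 20.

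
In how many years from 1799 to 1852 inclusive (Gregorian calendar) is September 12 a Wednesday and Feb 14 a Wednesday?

5

Check each year's weekday for September 12 and Feb 14:
  1799: Thu/Thu  1800: Fri/Fri  1801: Sat/Sat  1802: Sun/Sun  1803: Mon/Mon  1804: Wed/Tue  1805: Thu/Thu  1806: Fri/Fri  1807: Sat/Sat  1808: Mon/Sun  1809: Tue/Tue  1810: Wed/Wed ✓  1811: Thu/Thu  1812: Sat/Fri  …(26 more)…  1839: Thu/Thu  1840: Sat/Fri  1841: Sun/Sun  1842: Mon/Mon  1843: Tue/Tue  1844: Thu/Wed  1845: Fri/Fri  1846: Sat/Sat  1847: Sun/Sun  1848: Tue/Mon  1849: Wed/Wed ✓  1850: Thu/Thu  1851: Fri/Fri  1852: Sun/Sat
Both conditions hold in: 1810, 1821, 1827, 1838, 1849 — 5.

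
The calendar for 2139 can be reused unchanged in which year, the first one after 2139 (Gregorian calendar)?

Two years share a calendar iff Jan 1 falls on the same weekday and both are leap or both are common. 2139: Jan 1 is Thursday, common year.
2140: Jan 1 Friday, leap
2141: Jan 1 Sunday, common
2142: Jan 1 Monday, common
2143: Jan 1 Tuesday, common
2144: Jan 1 Wednesday, leap
2145: Jan 1 Friday, common
2146: Jan 1 Saturday, common
2147: Jan 1 Sunday, common
2148: Jan 1 Monday, leap
2149: Jan 1 Wednesday, common
2150: Jan 1 Thursday, common
2150 matches on both conditions.

2150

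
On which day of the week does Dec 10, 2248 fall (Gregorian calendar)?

January 1, 2248 is a Saturday.
December 10 is day 345 of the year, i.e. 344 days after Jan 1.
344 mod 7 = 1, so advance 1 weekday from Saturday: Sunday.

Sunday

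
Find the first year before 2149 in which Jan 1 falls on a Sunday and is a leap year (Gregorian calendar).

Jan 1 advances by 2 weekdays after a leap year and by 1 after a common year.
2149: Jan 1 is Wednesday.
2148: Monday (leap)
2147: Sunday
2146: Saturday
2145: Friday
2144: Wednesday (leap)
2143: Tuesday
2142: Monday
2141: Sunday
2140: Friday (leap)
2139: Thursday
2138: Wednesday
2137: Tuesday
2136: Sunday (leap)
2136 begins on a Sunday and is a leap year.

2136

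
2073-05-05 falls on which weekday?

January 1, 2073 is a Sunday.
May 5 is day 125 of the year, i.e. 124 days after Jan 1.
124 mod 7 = 5, so advance 5 weekdays from Sunday: Friday.

Friday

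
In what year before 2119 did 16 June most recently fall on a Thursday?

2118

From one year to the next, a fixed date's weekday advances by 1, or by 2 when a Feb 29 lies between the two dates.
2119: June 16 is Friday.
2118: Thursday (−1)
16 June falls on a Thursday in 2118.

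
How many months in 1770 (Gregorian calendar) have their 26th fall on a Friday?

2

Check the 26th of each month of 1770: Jan 26: Fri, Feb 26: Mon, Mar 26: Mon, Apr 26: Thu, May 26: Sat, Jun 26: Tue, Jul 26: Thu, Aug 26: Sun, Sep 26: Wed, Oct 26: Fri, Nov 26: Mon, Dec 26: Wed.
Friday occurs in January, October — 2 months.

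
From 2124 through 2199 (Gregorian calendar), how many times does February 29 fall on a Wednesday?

3

Leap years in 2124–2199: 19 of them.
Feb 29 weekday advances by 5 (mod 7) from one leap year to the next four years later (or differs when a century non-leap intervenes).
Leap-day weekdays: 2124:Tue 2128:Sun 2132:Fri 2136:Wed✓ 2140:Mon 2144:Sat 2148:Thu 2152:Tue 2156:Sun 2160:Fri 2164:Wed✓ 2168:Mon 2172:Sat 2176:Thu 2180:Tue 2184:Sun 2188:Fri 2192:Wed✓ 2196:Mon
Wednesday: 2136, 2164, 2192 → 3.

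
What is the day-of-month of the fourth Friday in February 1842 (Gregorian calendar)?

February 1, 1842 is a Tuesday, so the first Friday is the 4th.
The fourth Friday is 4 + 21 = 25.

25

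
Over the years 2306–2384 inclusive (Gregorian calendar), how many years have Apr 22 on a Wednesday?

Track Apr 22's weekday year by year (advancing +1, or +2 across a Feb 29):
  2306: Sun  2307: Mon (+1)  2308: Wed (+2) ✓  2309: Thu (+1)  2310: Fri (+1)
  2311: Sat (+1)  2312: Mon (+2)  2313: Tue (+1)  2314: Wed (+1) ✓  2315: Thu (+1)
  2316: Sat (+2)  2317: Sun (+1)  2318: Mon (+1)  2319: Tue (+1)  … (51 more years) …
  2371: Thu (+1)  2372: Sat (+2)  2373: Sun (+1)  2374: Mon (+1)  2375: Tue (+1)
  2376: Thu (+2)  2377: Fri (+1)  2378: Sat (+1)  2379: Sun (+1)  2380: Tue (+2)
  2381: Wed (+1) ✓  2382: Thu (+1)  2383: Fri (+1)  2384: Sun (+2)
Wednesday years: 2308, 2314, 2325, 2331, 2336, 2342, 2353, 2359, 2364, 2370, 2381 — 11 in total.

11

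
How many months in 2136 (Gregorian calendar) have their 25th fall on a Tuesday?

Check the 25th of each month of 2136: Jan 25: Wed, Feb 25: Sat, Mar 25: Sun, Apr 25: Wed, May 25: Fri, Jun 25: Mon, Jul 25: Wed, Aug 25: Sat, Sep 25: Tue, Oct 25: Thu, Nov 25: Sun, Dec 25: Tue.
Tuesday occurs in September, December — 2 months.

2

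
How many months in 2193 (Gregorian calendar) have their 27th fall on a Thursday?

Check the 27th of each month of 2193: Jan 27: Sun, Feb 27: Wed, Mar 27: Wed, Apr 27: Sat, May 27: Mon, Jun 27: Thu, Jul 27: Sat, Aug 27: Tue, Sep 27: Fri, Oct 27: Sun, Nov 27: Wed, Dec 27: Fri.
Thursday occurs in June — 1 month.

1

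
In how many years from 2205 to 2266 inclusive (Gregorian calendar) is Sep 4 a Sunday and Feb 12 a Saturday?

Check each year's weekday for Sep 4 and Feb 12:
  2205: Wed/Tue  2206: Thu/Wed  2207: Fri/Thu  2208: Sun/Fri  2209: Mon/Sun  2210: Tue/Mon  2211: Wed/Tue  2212: Fri/Wed  2213: Sat/Fri  2214: Sun/Sat ✓  2215: Mon/Sun  2216: Wed/Mon  2217: Thu/Wed  2218: Fri/Thu  …(34 more)…  2253: Sun/Sat ✓  2254: Mon/Sun  2255: Tue/Mon  2256: Thu/Tue  2257: Fri/Thu  2258: Sat/Fri  2259: Sun/Sat ✓  2260: Tue/Sun  2261: Wed/Tue  2262: Thu/Wed  2263: Fri/Thu  2264: Sun/Fri  2265: Mon/Sun  2266: Tue/Mon
Both conditions hold in: 2214, 2225, 2231, 2242, 2253, 2259 — 6.

6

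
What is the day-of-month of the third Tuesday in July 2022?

19

July 1, 2022 is a Friday, so the first Tuesday is the 5th.
The third Tuesday is 5 + 14 = 19.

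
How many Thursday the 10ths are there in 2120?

Check the 10th of each month of 2120: Jan 10: Wed, Feb 10: Sat, Mar 10: Sun, Apr 10: Wed, May 10: Fri, Jun 10: Mon, Jul 10: Wed, Aug 10: Sat, Sep 10: Tue, Oct 10: Thu, Nov 10: Sun, Dec 10: Tue.
Thursday occurs in October — 1 month.

1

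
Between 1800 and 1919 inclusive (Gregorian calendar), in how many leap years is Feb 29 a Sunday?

3

Leap years in 1800–1919: 28 of them.
Feb 29 weekday advances by 5 (mod 7) from one leap year to the next four years later (or differs when a century non-leap intervenes).
Leap-day weekdays: 1804:Wed 1808:Mon 1812:Sat 1816:Thu 1820:Tue 1824:Sun✓ 1828:Fri 1832:Wed 1836:Mon 1840:Sat 1844:Thu 1848:Tue 1852:Sun✓ 1856:Fri 1860:Wed 1864:Mon 1868:Sat 1872:Thu 1876:Tue 1880:Sun✓ 1884:Fri 1888:Wed 1892:Mon 1896:Sat 1904:Mon 1908:Sat 1912:Thu 1916:Tue
Sunday: 1824, 1852, 1880 → 3.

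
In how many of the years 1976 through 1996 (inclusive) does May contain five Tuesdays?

May has 31 days; it has five Tuesdays when Tuesday falls among the first (month-length − 28) days — i.e. when May 1 is one of Tuesday/Monday/Sunday.
May 1 by year: 1976:Sat 1977:Sun✓ 1978:Mon✓ 1979:Tue✓ 1980:Thu 1981:Fri 1982:Sat 1983:Sun✓ 1984:Tue✓ 1985:Wed 1986:Thu 1987:Fri 1988:Sun✓ 1989:Mon✓ 1990:Tue✓ 1991:Wed 1992:Fri 1993:Sat 1994:Sun✓ 1995:Mon✓ 1996:Wed
Years with five Tuesdays: 1977, 1978, 1979, 1983, 1984, 1988, 1989, 1990, 1994, 1995 → 10.

10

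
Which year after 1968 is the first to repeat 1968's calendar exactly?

Two years share a calendar iff Jan 1 falls on the same weekday and both are leap or both are common. 1968: Jan 1 is Monday, leap year.
1969: Jan 1 Wednesday, common
1970: Jan 1 Thursday, common
1971: Jan 1 Friday, common
1972: Jan 1 Saturday, leap
1973: Jan 1 Monday, common
1974: Jan 1 Tuesday, common
1975: Jan 1 Wednesday, common
1976: Jan 1 Thursday, leap
1977: Jan 1 Saturday, common
1978: Jan 1 Sunday, common
1979: Jan 1 Monday, common
1980: Jan 1 Tuesday, leap
1981: Jan 1 Thursday, common
1982: Jan 1 Friday, common
1983: Jan 1 Saturday, common
1984: Jan 1 Sunday, leap
1985: Jan 1 Tuesday, common
1986: Jan 1 Wednesday, common
1987: Jan 1 Thursday, common
1988: Jan 1 Friday, leap
1989: Jan 1 Sunday, common
1990: Jan 1 Monday, common
1991: Jan 1 Tuesday, common
1992: Jan 1 Wednesday, leap
1993: Jan 1 Friday, common
1994: Jan 1 Saturday, common
1995: Jan 1 Sunday, common
1996: Jan 1 Monday, leap
1996 matches on both conditions.

1996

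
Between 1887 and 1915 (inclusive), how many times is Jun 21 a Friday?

5

Track Jun 21's weekday year by year (advancing +1, or +2 across a Feb 29):
  1887: Tue  1888: Thu (+2)  1889: Fri (+1) ✓  1890: Sat (+1)  1891: Sun (+1)
  1892: Tue (+2)  1893: Wed (+1)  1894: Thu (+1)  1895: Fri (+1) ✓  1896: Sun (+2)
  1897: Mon (+1)  1898: Tue (+1)  1899: Wed (+1)  1900: Thu (+1)  1901: Fri (+1) ✓
  1902: Sat (+1)  1903: Sun (+1)  1904: Tue (+2)  1905: Wed (+1)  1906: Thu (+1)
  1907: Fri (+1) ✓  1908: Sun (+2)  1909: Mon (+1)  1910: Tue (+1)  1911: Wed (+1)
  1912: Fri (+2) ✓  1913: Sat (+1)  1914: Sun (+1)  1915: Mon (+1)
Friday years: 1889, 1895, 1901, 1907, 1912 — 5 in total.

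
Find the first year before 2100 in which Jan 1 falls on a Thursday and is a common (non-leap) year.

2099

Jan 1 advances by 2 weekdays after a leap year and by 1 after a common year.
2100: Jan 1 is Friday.
2099: Thursday
2099 begins on a Thursday and is a common year.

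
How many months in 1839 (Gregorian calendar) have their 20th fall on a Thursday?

1

Check the 20th of each month of 1839: Jan 20: Sun, Feb 20: Wed, Mar 20: Wed, Apr 20: Sat, May 20: Mon, Jun 20: Thu, Jul 20: Sat, Aug 20: Tue, Sep 20: Fri, Oct 20: Sun, Nov 20: Wed, Dec 20: Fri.
Thursday occurs in June — 1 month.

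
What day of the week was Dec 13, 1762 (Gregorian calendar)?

January 1, 1762 is a Friday.
December 13 is day 347 of the year, i.e. 346 days after Jan 1.
346 mod 7 = 3, so advance 3 weekdays from Friday: Monday.

Monday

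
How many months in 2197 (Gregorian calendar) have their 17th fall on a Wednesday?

1

Check the 17th of each month of 2197: Jan 17: Tue, Feb 17: Fri, Mar 17: Fri, Apr 17: Mon, May 17: Wed, Jun 17: Sat, Jul 17: Mon, Aug 17: Thu, Sep 17: Sun, Oct 17: Tue, Nov 17: Fri, Dec 17: Sun.
Wednesday occurs in May — 1 month.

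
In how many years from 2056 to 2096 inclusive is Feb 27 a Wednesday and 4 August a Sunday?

Check each year's weekday for Feb 27 and 4 August:
  2056: Sun/Fri  2057: Tue/Sat  2058: Wed/Sun ✓  2059: Thu/Mon  2060: Fri/Wed  2061: Sun/Thu  2062: Mon/Fri  2063: Tue/Sat  2064: Wed/Mon  2065: Fri/Tue  2066: Sat/Wed  2067: Sun/Thu  2068: Mon/Sat  2069: Wed/Sun ✓  …(13 more)…  2083: Sat/Wed  2084: Sun/Fri  2085: Tue/Sat  2086: Wed/Sun ✓  2087: Thu/Mon  2088: Fri/Wed  2089: Sun/Thu  2090: Mon/Fri  2091: Tue/Sat  2092: Wed/Mon  2093: Fri/Tue  2094: Sat/Wed  2095: Sun/Thu  2096: Mon/Sat
Both conditions hold in: 2058, 2069, 2075, 2086 — 4.

4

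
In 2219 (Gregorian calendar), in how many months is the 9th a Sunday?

Check the 9th of each month of 2219: Jan 9: Sat, Feb 9: Tue, Mar 9: Tue, Apr 9: Fri, May 9: Sun, Jun 9: Wed, Jul 9: Fri, Aug 9: Mon, Sep 9: Thu, Oct 9: Sat, Nov 9: Tue, Dec 9: Thu.
Sunday occurs in May — 1 month.

1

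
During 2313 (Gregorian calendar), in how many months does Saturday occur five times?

A month of length L has five Saturdays iff its first Saturday is on day ≤ L−28 (so day 1–3 in a 31-day month, 1–2 in a 30-day month, day 1 in a leap February).
Checking each month of 2313: Jan starts Wed (31d); Feb starts Sat (28d); Mar starts Sat (31d) ✓; Apr starts Tue (30d); May starts Thu (31d) ✓; Jun starts Sun (30d); Jul starts Tue (31d); Aug starts Fri (31d) ✓; Sep starts Mon (30d); Oct starts Wed (31d); Nov starts Sat (30d) ✓; Dec starts Mon (31d).
Five-Saturday months: March, May, August, November → 4.

4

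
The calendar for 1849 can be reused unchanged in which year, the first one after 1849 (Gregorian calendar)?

1855

Two years share a calendar iff Jan 1 falls on the same weekday and both are leap or both are common. 1849: Jan 1 is Monday, common year.
1850: Jan 1 Tuesday, common
1851: Jan 1 Wednesday, common
1852: Jan 1 Thursday, leap
1853: Jan 1 Saturday, common
1854: Jan 1 Sunday, common
1855: Jan 1 Monday, common
1855 matches on both conditions.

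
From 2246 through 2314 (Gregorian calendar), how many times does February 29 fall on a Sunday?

Leap years in 2246–2314: 16 of them.
Feb 29 weekday advances by 5 (mod 7) from one leap year to the next four years later (or differs when a century non-leap intervenes).
Leap-day weekdays: 2248:Tue 2252:Sun✓ 2256:Fri 2260:Wed 2264:Mon 2268:Sat 2272:Thu 2276:Tue 2280:Sun✓ 2284:Fri 2288:Wed 2292:Mon 2296:Sat 2304:Mon 2308:Sat 2312:Thu
Sunday: 2252, 2280 → 2.

2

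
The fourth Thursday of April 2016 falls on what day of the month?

28

April 1, 2016 is a Friday, so the first Thursday is the 7th.
The fourth Thursday is 7 + 21 = 28.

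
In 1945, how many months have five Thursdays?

A month of length L has five Thursdays iff its first Thursday is on day ≤ L−28 (so day 1–3 in a 31-day month, 1–2 in a 30-day month, day 1 in a leap February).
Checking each month of 1945: Jan starts Mon (31d); Feb starts Thu (28d); Mar starts Thu (31d) ✓; Apr starts Sun (30d); May starts Tue (31d) ✓; Jun starts Fri (30d); Jul starts Sun (31d); Aug starts Wed (31d) ✓; Sep starts Sat (30d); Oct starts Mon (31d); Nov starts Thu (30d) ✓; Dec starts Sat (31d).
Five-Thursday months: March, May, August, November → 4.

4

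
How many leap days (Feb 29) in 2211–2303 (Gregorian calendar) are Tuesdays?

Leap years in 2211–2303: 22 of them.
Feb 29 weekday advances by 5 (mod 7) from one leap year to the next four years later (or differs when a century non-leap intervenes).
Leap-day weekdays: 2212:Sat 2216:Thu 2220:Tue✓ 2224:Sun 2228:Fri 2232:Wed 2236:Mon 2240:Sat 2244:Thu 2248:Tue✓ 2252:Sun 2256:Fri 2260:Wed 2264:Mon 2268:Sat 2272:Thu 2276:Tue✓ 2280:Sun 2284:Fri 2288:Wed 2292:Mon 2296:Sat
Tuesday: 2220, 2248, 2276 → 3.

3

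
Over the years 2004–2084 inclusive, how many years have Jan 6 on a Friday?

Track Jan 6's weekday year by year (advancing +1, or +2 across a Feb 29):
  2004: Tue  2005: Thu (+2)  2006: Fri (+1) ✓  2007: Sat (+1)  2008: Sun (+1)
  2009: Tue (+2)  2010: Wed (+1)  2011: Thu (+1)  2012: Fri (+1) ✓  2013: Sun (+2)
  2014: Mon (+1)  2015: Tue (+1)  2016: Wed (+1)  2017: Fri (+2) ✓  … (53 more years) …
  2071: Tue (+1)  2072: Wed (+1)  2073: Fri (+2) ✓  2074: Sat (+1)  2075: Sun (+1)
  2076: Mon (+1)  2077: Wed (+2)  2078: Thu (+1)  2079: Fri (+1) ✓  2080: Sat (+1)
  2081: Mon (+2)  2082: Tue (+1)  2083: Wed (+1)  2084: Thu (+1)
Friday years: 2006, 2012, 2017, 2023, 2034, 2040, 2045, 2051, 2062, 2068, 2073, 2079 — 12 in total.

12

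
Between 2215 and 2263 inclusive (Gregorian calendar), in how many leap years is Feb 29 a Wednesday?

2

Leap years in 2215–2263: 12 of them.
Feb 29 weekday advances by 5 (mod 7) from one leap year to the next four years later (or differs when a century non-leap intervenes).
Leap-day weekdays: 2216:Thu 2220:Tue 2224:Sun 2228:Fri 2232:Wed✓ 2236:Mon 2240:Sat 2244:Thu 2248:Tue 2252:Sun 2256:Fri 2260:Wed✓
Wednesday: 2232, 2260 → 2.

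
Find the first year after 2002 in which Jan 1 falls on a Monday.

Jan 1 advances by 2 weekdays after a leap year and by 1 after a common year.
2002: Jan 1 is Tuesday.
2003: Wednesday
2004: Thursday (leap)
2005: Saturday
2006: Sunday
2007: Monday
2007 begins on a Monday

2007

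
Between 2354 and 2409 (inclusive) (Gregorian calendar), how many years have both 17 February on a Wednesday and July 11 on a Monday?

Check each year's weekday for 17 February and July 11:
  2354: Wed/Sun  2355: Thu/Mon  2356: Fri/Wed  2357: Sun/Thu  2358: Mon/Fri  2359: Tue/Sat  2360: Wed/Mon ✓  2361: Fri/Tue  2362: Sat/Wed  2363: Sun/Thu  2364: Mon/Sat  2365: Wed/Sun  2366: Thu/Mon  2367: Fri/Tue  …(28 more)…  2396: Sat/Thu  2397: Mon/Fri  2398: Tue/Sat  2399: Wed/Sun  2400: Thu/Tue  2401: Sat/Wed  2402: Sun/Thu  2403: Mon/Fri  2404: Tue/Sun  2405: Thu/Mon  2406: Fri/Tue  2407: Sat/Wed  2408: Sun/Fri  2409: Tue/Sat
Both conditions hold in: 2360, 2388 — 2.

2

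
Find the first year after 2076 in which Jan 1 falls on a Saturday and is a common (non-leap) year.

Jan 1 advances by 2 weekdays after a leap year and by 1 after a common year.
2076: Jan 1 is Wednesday (leap).
2077: Friday
2078: Saturday
2078 begins on a Saturday and is a common year.

2078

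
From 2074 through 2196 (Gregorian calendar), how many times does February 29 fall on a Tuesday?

4

Leap years in 2074–2196: 30 of them.
Feb 29 weekday advances by 5 (mod 7) from one leap year to the next four years later (or differs when a century non-leap intervenes).
Leap-day weekdays: 2076:Sat 2080:Thu 2084:Tue✓ 2088:Sun 2092:Fri 2096:Wed 2104:Fri 2108:Wed 2112:Mon 2116:Sat 2120:Thu 2124:Tue✓ 2128:Sun …(4 more)… 2148:Thu 2152:Tue✓ 2156:Sun 2160:Fri 2164:Wed 2168:Mon 2172:Sat 2176:Thu 2180:Tue✓ 2184:Sun 2188:Fri 2192:Wed 2196:Mon
Tuesday: 2084, 2124, 2152, 2180 → 4.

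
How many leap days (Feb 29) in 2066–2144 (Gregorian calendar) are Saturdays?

3

Leap years in 2066–2144: 19 of them.
Feb 29 weekday advances by 5 (mod 7) from one leap year to the next four years later (or differs when a century non-leap intervenes).
Leap-day weekdays: 2068:Wed 2072:Mon 2076:Sat✓ 2080:Thu 2084:Tue 2088:Sun 2092:Fri 2096:Wed 2104:Fri 2108:Wed 2112:Mon 2116:Sat✓ 2120:Thu 2124:Tue 2128:Sun 2132:Fri 2136:Wed 2140:Mon 2144:Sat✓
Saturday: 2076, 2116, 2144 → 3.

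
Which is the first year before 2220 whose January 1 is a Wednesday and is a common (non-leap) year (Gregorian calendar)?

2217

Jan 1 advances by 2 weekdays after a leap year and by 1 after a common year.
2220: Jan 1 is Saturday (leap).
2219: Friday
2218: Thursday
2217: Wednesday
2217 begins on a Wednesday and is a common year.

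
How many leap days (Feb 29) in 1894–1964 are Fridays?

Leap years in 1894–1964: 17 of them.
Feb 29 weekday advances by 5 (mod 7) from one leap year to the next four years later (or differs when a century non-leap intervenes).
Leap-day weekdays: 1896:Sat 1904:Mon 1908:Sat 1912:Thu 1916:Tue 1920:Sun 1924:Fri✓ 1928:Wed 1932:Mon 1936:Sat 1940:Thu 1944:Tue 1948:Sun 1952:Fri✓ 1956:Wed 1960:Mon 1964:Sat
Friday: 1924, 1952 → 2.

2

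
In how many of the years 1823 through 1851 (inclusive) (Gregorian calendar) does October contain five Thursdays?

13

October has 31 days; it has five Thursdays when Thursday falls among the first (month-length − 28) days — i.e. when October 1 is one of Thursday/Wednesday/Tuesday.
October 1 by year: 1823:Wed✓ 1824:Fri 1825:Sat 1826:Sun 1827:Mon 1828:Wed✓ 1829:Thu✓ 1830:Fri 1831:Sat 1832:Mon 1833:Tue✓ 1834:Wed✓ 1835:Thu✓ 1836:Sat 1837:Sun 1838:Mon 1839:Tue✓ 1840:Thu✓ 1841:Fri 1842:Sat 1843:Sun 1844:Tue✓ 1845:Wed✓ 1846:Thu✓ 1847:Fri 1848:Sun 1849:Mon 1850:Tue✓ 1851:Wed✓
Years with five Thursdays: 1823, 1828, 1829, 1833, 1834, 1835, 1839, 1840, 1844, 1845, 1846, 1850, 1851 → 13.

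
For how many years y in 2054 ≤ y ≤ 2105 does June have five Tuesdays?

June has 30 days; it has five Tuesdays when Tuesday falls among the first (month-length − 28) days — i.e. when June 1 is one of Tuesday/Monday.
June 1 by year: 2054:Mon✓ 2055:Tue✓ 2056:Thu 2057:Fri 2058:Sat 2059:Sun 2060:Tue✓ 2061:Wed 2062:Thu 2063:Fri 2064:Sun 2065:Mon✓ 2066:Tue✓ 2067:Wed 2068:Fri …(22 more)… 2091:Fri 2092:Sun 2093:Mon✓ 2094:Tue✓ 2095:Wed 2096:Fri 2097:Sat 2098:Sun 2099:Mon✓ 2100:Tue✓ 2101:Wed 2102:Thu 2103:Fri 2104:Sun 2105:Mon✓
Years with five Tuesdays: 2054, 2055, 2060, 2065, 2066, 2071, 2076, 2077, 2082, 2083, 2088, 2093, 2094, 2099, 2100, 2105 → 16.

16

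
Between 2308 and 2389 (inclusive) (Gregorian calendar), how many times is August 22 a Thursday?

Track August 22's weekday year by year (advancing +1, or +2 across a Feb 29):
  2308: Sat  2309: Sun (+1)  2310: Mon (+1)  2311: Tue (+1)  2312: Thu (+2) ✓
  2313: Fri (+1)  2314: Sat (+1)  2315: Sun (+1)  2316: Tue (+2)  2317: Wed (+1)
  2318: Thu (+1) ✓  2319: Fri (+1)  2320: Sun (+2)  2321: Mon (+1)  … (54 more years) …
  2376: Sun (+2)  2377: Mon (+1)  2378: Tue (+1)  2379: Wed (+1)  2380: Fri (+2)
  2381: Sat (+1)  2382: Sun (+1)  2383: Mon (+1)  2384: Wed (+2)  2385: Thu (+1) ✓
  2386: Fri (+1)  2387: Sat (+1)  2388: Mon (+2)  2389: Tue (+1)
Thursday years: 2312, 2318, 2329, 2335, 2340, 2346, 2357, 2363, 2368, 2374, 2385 — 11 in total.

11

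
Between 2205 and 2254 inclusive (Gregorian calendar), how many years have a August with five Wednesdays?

August has 31 days; it has five Wednesdays when Wednesday falls among the first (month-length − 28) days — i.e. when August 1 is one of Wednesday/Tuesday/Monday.
August 1 by year: 2205:Thu 2206:Fri 2207:Sat 2208:Mon✓ 2209:Tue✓ 2210:Wed✓ 2211:Thu 2212:Sat 2213:Sun 2214:Mon✓ 2215:Tue✓ 2216:Thu 2217:Fri 2218:Sat 2219:Sun …(20 more)… 2240:Sat 2241:Sun 2242:Mon✓ 2243:Tue✓ 2244:Thu 2245:Fri 2246:Sat 2247:Sun 2248:Tue✓ 2249:Wed✓ 2250:Thu 2251:Fri 2252:Sun 2253:Mon✓ 2254:Tue✓
Years with five Wednesdays: 2208, 2209, 2210, 2214, 2215, 2220, 2221, 2225, 2226, 2227, 2231, 2232, 2236, 2237, 2238, 2242, 2243, 2248, 2249, 2253, 2254 → 21.

21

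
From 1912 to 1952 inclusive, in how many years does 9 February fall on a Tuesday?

Track 9 February's weekday year by year (advancing +1, or +2 across a Feb 29):
  1912: Fri  1913: Sun (+2)  1914: Mon (+1)  1915: Tue (+1) ✓  1916: Wed (+1)
  1917: Fri (+2)  1918: Sat (+1)  1919: Sun (+1)  1920: Mon (+1)  1921: Wed (+2)
  1922: Thu (+1)  1923: Fri (+1)  1924: Sat (+1)  1925: Mon (+2)  … (13 more years) …
  1939: Thu (+1)  1940: Fri (+1)  1941: Sun (+2)  1942: Mon (+1)  1943: Tue (+1) ✓
  1944: Wed (+1)  1945: Fri (+2)  1946: Sat (+1)  1947: Sun (+1)  1948: Mon (+1)
  1949: Wed (+2)  1950: Thu (+1)  1951: Fri (+1)  1952: Sat (+1)
Tuesday years: 1915, 1926, 1932, 1937, 1943 — 5 in total.

5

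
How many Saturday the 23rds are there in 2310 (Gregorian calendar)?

2

Check the 23rd of each month of 2310: Jan 23: Sun, Feb 23: Wed, Mar 23: Wed, Apr 23: Sat, May 23: Mon, Jun 23: Thu, Jul 23: Sat, Aug 23: Tue, Sep 23: Fri, Oct 23: Sun, Nov 23: Wed, Dec 23: Fri.
Saturday occurs in April, July — 2 months.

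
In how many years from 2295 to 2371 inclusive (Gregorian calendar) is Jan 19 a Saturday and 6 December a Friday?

9

Check each year's weekday for Jan 19 and 6 December:
  2295: Sat/Fri ✓  2296: Sun/Sun  2297: Tue/Mon  2298: Wed/Tue  2299: Thu/Wed  2300: Fri/Thu  2301: Sat/Fri ✓  2302: Sun/Sat  2303: Mon/Sun  2304: Tue/Tue  2305: Thu/Wed  2306: Fri/Thu  2307: Sat/Fri ✓  2308: Sun/Sun  …(49 more)…  2358: Sun/Sat  2359: Mon/Sun  2360: Tue/Tue  2361: Thu/Wed  2362: Fri/Thu  2363: Sat/Fri ✓  2364: Sun/Sun  2365: Tue/Mon  2366: Wed/Tue  2367: Thu/Wed  2368: Fri/Fri  2369: Sun/Sat  2370: Mon/Sun  2371: Tue/Mon
Both conditions hold in: 2295, 2301, 2307, 2318, 2329, 2335, 2346, 2357, 2363 — 9.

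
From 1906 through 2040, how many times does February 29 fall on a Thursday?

5

Leap years in 1906–2040: 34 of them.
Feb 29 weekday advances by 5 (mod 7) from one leap year to the next four years later (or differs when a century non-leap intervenes).
Leap-day weekdays: 1908:Sat 1912:Thu✓ 1916:Tue 1920:Sun 1924:Fri 1928:Wed 1932:Mon 1936:Sat 1940:Thu✓ 1944:Tue 1948:Sun 1952:Fri 1956:Wed …(8 more)… 1992:Sat 1996:Thu✓ 2000:Tue 2004:Sun 2008:Fri 2012:Wed 2016:Mon 2020:Sat 2024:Thu✓ 2028:Tue 2032:Sun 2036:Fri 2040:Wed
Thursday: 1912, 1940, 1968, 1996, 2024 → 5.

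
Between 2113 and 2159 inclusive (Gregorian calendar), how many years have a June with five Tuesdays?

13

June has 30 days; it has five Tuesdays when Tuesday falls among the first (month-length − 28) days — i.e. when June 1 is one of Tuesday/Monday.
June 1 by year: 2113:Thu 2114:Fri 2115:Sat 2116:Mon✓ 2117:Tue✓ 2118:Wed 2119:Thu 2120:Sat 2121:Sun 2122:Mon✓ 2123:Tue✓ 2124:Thu 2125:Fri 2126:Sat 2127:Sun …(17 more)… 2145:Tue✓ 2146:Wed 2147:Thu 2148:Sat 2149:Sun 2150:Mon✓ 2151:Tue✓ 2152:Thu 2153:Fri 2154:Sat 2155:Sun 2156:Tue✓ 2157:Wed 2158:Thu 2159:Fri
Years with five Tuesdays: 2116, 2117, 2122, 2123, 2128, 2133, 2134, 2139, 2144, 2145, 2150, 2151, 2156 → 13.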